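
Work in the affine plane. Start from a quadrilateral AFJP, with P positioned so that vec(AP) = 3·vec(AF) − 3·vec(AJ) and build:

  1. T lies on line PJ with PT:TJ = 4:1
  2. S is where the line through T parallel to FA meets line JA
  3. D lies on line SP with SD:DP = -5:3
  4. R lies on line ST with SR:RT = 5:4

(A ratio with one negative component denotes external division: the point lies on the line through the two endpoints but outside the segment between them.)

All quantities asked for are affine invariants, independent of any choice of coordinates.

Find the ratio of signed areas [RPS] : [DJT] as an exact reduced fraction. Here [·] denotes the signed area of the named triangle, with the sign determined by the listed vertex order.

Work in coordinates with A = (0, 0), F = (1, 0), J = (0, 1), P = (3, -3).
1. T lies on line PJ with PT:TJ = 4:1 ⇒ T = (3/5, 1/5)
2. S is where the line through T parallel to FA meets line JA ⇒ S = (0, 1/5)
3. D lies on line SP with SD:DP = -5:3 ⇒ D = (15/2, -39/5)
4. R lies on line ST with SR:RT = 5:4 ⇒ R = (1/3, 1/5)
2·[RPS] = -16/15, 2·[DJT] = 18/25
[RPS]:[DJT] = -16/15:18/25 = -40/27

[RPS]:[DJT] = -40/27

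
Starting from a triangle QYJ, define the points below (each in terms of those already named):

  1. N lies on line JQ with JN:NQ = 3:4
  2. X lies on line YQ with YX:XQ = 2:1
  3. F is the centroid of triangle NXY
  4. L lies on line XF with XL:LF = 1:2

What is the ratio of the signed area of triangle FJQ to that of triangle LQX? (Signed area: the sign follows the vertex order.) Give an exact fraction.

[FJQ]:[LQX] = 21

Work in coordinates with Q = (0, 0), Y = (1, 0), J = (0, 1).
1. N lies on line JQ with JN:NQ = 3:4 ⇒ N = (0, 4/7)
2. X lies on line YQ with YX:XQ = 2:1 ⇒ X = (1/3, 0)
3. F is the centroid of triangle NXY ⇒ F = (4/9, 4/21)
4. L lies on line XF with XL:LF = 1:2 ⇒ L = (10/27, 4/63)
2·[FJQ] = 4/9, 2·[LQX] = 4/189
[FJQ]:[LQX] = 4/9:4/189 = 21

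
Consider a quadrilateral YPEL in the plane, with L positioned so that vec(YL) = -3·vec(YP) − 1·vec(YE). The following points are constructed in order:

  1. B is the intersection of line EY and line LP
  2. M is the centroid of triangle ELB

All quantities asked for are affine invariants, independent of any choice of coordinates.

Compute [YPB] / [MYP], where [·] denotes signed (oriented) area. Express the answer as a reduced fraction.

Choose coordinates Y = (0, 0), P = (1, 0), E = (0, 1), L = (-3, -1).
1. B is the intersection of line EY and line LP ⇒ B = (0, -1/4)
2. M is the centroid of triangle ELB ⇒ M = (-1, -1/12)
2·[YPB] = -1/4, 2·[MYP] = -1/12
[YPB]:[MYP] = -1/4:-1/12 = 3

[YPB]:[MYP] = 3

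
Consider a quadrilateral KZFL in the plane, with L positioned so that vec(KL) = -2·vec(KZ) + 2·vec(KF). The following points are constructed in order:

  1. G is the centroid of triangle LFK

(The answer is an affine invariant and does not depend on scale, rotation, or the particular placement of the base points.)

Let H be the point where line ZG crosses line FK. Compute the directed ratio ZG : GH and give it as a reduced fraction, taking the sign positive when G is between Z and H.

ZG:GH = -5/2

Work in coordinates with K = (0, 0), Z = (1, 0), F = (0, 1), L = (-2, 2).
1. G is the centroid of triangle LFK ⇒ G = (-2/3, 1)
line ZG meets FK at H = (0, 3/5)
G = Z + t·(H−Z) with t = 5/3, so ZG:GH = 5/3:-2/3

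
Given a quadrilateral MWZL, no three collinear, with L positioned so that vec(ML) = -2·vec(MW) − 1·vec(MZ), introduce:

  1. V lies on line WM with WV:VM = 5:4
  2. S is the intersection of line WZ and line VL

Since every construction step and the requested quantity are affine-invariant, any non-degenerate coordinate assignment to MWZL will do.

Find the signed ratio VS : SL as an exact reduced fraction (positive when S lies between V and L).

VS:SL = -5/36

Choose coordinates M = (0, 0), W = (1, 0), Z = (0, 1), L = (-2, -1).
1. V lies on line WM with WV:VM = 5:4 ⇒ V = (4/9, 0)
2. S is the intersection of line WZ and line VL ⇒ S = (26/31, 5/31)
S = V + t·(L−V) with t = -5/31, so VS:SL = t:(1−t) = -5/31:36/31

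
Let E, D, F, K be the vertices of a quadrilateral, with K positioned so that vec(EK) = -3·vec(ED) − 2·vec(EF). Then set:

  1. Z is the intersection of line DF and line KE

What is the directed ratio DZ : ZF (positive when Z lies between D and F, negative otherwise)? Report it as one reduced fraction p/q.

DZ:ZF = 2/3

Work in coordinates with E = (0, 0), D = (1, 0), F = (0, 1), K = (-3, -2).
1. Z is the intersection of line DF and line KE ⇒ Z = (3/5, 2/5)
Z = D + t·(F−D) with t = 2/5, so DZ:ZF = t:(1−t) = 2/5:3/5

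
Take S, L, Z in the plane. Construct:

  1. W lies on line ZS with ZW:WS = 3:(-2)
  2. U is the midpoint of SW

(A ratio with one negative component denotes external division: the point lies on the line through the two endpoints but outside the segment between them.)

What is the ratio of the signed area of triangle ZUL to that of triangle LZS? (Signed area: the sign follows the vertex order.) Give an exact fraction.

[ZUL]:[LZS] = 2

Choose coordinates S = (0, 0), L = (1, 0), Z = (0, 1).
1. W lies on line ZS with ZW:WS = 3:(-2) ⇒ W = (0, -2)
2. U is the midpoint of SW ⇒ U = (0, -1)
2·[ZUL] = 2, 2·[LZS] = 1
[ZUL]:[LZS] = 2:1 = 2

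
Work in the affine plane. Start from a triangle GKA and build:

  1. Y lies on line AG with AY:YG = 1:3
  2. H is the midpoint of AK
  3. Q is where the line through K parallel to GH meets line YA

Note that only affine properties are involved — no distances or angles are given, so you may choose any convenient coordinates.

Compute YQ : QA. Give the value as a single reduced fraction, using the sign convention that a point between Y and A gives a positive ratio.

Set G = (0, 0), K = (1, 0), A = (0, 1); any affine frame gives the same invariant.
1. Y lies on line AG with AY:YG = 1:3 ⇒ Y = (0, 3/4)
2. H is the midpoint of AK ⇒ H = (1/2, 1/2)
3. Q is where the line through K parallel to GH meets line YA ⇒ Q = (0, -1)
Q = Y + t·(A−Y) with t = -7, so YQ:QA = t:(1−t) = -7:8

YQ:QA = -7/8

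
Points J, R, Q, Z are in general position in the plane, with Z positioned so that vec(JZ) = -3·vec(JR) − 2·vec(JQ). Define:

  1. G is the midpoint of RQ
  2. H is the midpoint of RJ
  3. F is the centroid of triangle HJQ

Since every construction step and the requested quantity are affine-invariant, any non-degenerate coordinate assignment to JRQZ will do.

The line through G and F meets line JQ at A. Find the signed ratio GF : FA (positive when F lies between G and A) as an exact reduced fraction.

GF:FA = 2

Choose coordinates J = (0, 0), R = (1, 0), Q = (0, 1), Z = (-3, -2).
1. G is the midpoint of RQ ⇒ G = (1/2, 1/2)
2. H is the midpoint of RJ ⇒ H = (1/2, 0)
3. F is the centroid of triangle HJQ ⇒ F = (1/6, 1/3)
line GF meets JQ at A = (0, 1/4)
F = G + t·(A−G) with t = 2/3, so GF:FA = 2/3:1/3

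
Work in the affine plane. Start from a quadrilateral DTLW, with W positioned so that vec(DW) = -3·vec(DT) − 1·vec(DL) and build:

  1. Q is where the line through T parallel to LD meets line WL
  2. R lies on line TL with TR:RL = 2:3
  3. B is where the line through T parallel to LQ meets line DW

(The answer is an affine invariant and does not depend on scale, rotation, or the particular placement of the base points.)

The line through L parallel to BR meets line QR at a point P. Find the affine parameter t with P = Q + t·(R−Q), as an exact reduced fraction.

Work in coordinates with D = (0, 0), T = (1, 0), L = (0, 1), W = (-3, -1).
1. Q is where the line through T parallel to LD meets line WL ⇒ Q = (1, 5/3)
2. R lies on line TL with TR:RL = 2:3 ⇒ R = (3/5, 2/5)
3. B is where the line through T parallel to LQ meets line DW ⇒ B = (2, 2/3)
through L parallel to BR: direction (-7/5, -4/15); meets QR at P = (21/25, 29/25)
P = Q + t·(R−Q) with t = 2/5

t = 2/5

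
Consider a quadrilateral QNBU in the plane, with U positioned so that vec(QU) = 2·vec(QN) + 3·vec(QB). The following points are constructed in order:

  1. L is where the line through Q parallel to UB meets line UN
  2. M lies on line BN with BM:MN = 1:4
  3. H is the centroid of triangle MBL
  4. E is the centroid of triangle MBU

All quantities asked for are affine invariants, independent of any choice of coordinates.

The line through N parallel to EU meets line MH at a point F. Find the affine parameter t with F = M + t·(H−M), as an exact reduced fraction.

Set Q = (0, 0), N = (1, 0), B = (0, 1), U = (2, 3); any affine frame gives the same invariant.
1. L is where the line through Q parallel to UB meets line UN ⇒ L = (3/2, 3/2)
2. M lies on line BN with BM:MN = 1:4 ⇒ M = (1/5, 4/5)
3. H is the centroid of triangle MBL ⇒ H = (17/30, 11/10)
4. E is the centroid of triangle MBU ⇒ E = (11/15, 8/5)
through N parallel to EU: direction (19/15, 7/5); meets MH at F = (91/15, 28/5)
F = M + t·(H−M) with t = 16

t = 16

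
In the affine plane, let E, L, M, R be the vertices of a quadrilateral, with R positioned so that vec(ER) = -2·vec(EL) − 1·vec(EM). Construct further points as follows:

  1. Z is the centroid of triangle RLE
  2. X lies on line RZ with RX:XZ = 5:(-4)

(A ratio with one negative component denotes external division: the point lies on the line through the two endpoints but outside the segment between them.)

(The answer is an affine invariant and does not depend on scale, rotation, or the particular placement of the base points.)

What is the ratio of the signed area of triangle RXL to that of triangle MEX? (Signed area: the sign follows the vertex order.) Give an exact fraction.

Work in coordinates with E = (0, 0), L = (1, 0), M = (0, 1), R = (-2, -1).
1. Z is the centroid of triangle RLE ⇒ Z = (-1/3, -1/3)
2. X lies on line RZ with RX:XZ = 5:(-4) ⇒ X = (19/3, 7/3)
2·[RXL] = -5/3, 2·[MEX] = 19/3
[RXL]:[MEX] = -5/3:19/3 = -5/19

[RXL]:[MEX] = -5/19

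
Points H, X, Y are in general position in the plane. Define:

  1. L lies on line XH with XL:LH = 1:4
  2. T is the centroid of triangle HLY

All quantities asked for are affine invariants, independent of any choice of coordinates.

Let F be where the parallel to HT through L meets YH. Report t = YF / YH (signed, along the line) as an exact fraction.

t = 2

Work in coordinates with H = (0, 0), X = (1, 0), Y = (0, 1).
1. L lies on line XH with XL:LH = 1:4 ⇒ L = (4/5, 0)
2. T is the centroid of triangle HLY ⇒ T = (4/15, 1/3)
through L parallel to HT: direction (4/15, 1/3); meets YH at F = (0, -1)
F = Y + t·(H−Y) with t = 2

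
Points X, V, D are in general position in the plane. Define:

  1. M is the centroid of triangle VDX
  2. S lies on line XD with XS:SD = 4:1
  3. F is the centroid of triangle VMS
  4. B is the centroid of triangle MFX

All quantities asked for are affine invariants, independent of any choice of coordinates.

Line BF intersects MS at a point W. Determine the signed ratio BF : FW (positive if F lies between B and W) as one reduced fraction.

Work in coordinates with X = (0, 0), V = (1, 0), D = (0, 1).
1. M is the centroid of triangle VDX ⇒ M = (1/3, 1/3)
2. S lies on line XD with XS:SD = 4:1 ⇒ S = (0, 4/5)
3. F is the centroid of triangle VMS ⇒ F = (4/9, 17/45)
4. B is the centroid of triangle MFX ⇒ B = (7/27, 32/135)
line BF meets MS at W = (19/54, 83/270)
F = B + t·(W−B) with t = 2, so BF:FW = 2:-1

BF:FW = -2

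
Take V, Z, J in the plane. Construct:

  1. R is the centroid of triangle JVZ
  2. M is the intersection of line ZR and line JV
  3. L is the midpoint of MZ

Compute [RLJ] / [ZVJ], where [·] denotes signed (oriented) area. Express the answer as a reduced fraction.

[RLJ]:[ZVJ] = -1/12

Assign V = (0, 0), Z = (1, 0), J = (0, 1) — the answer is frame-independent, so this choice is without loss of generality.
1. R is the centroid of triangle JVZ ⇒ R = (1/3, 1/3)
2. M is the intersection of line ZR and line JV ⇒ M = (0, 1/2)
3. L is the midpoint of MZ ⇒ L = (1/2, 1/4)
2·[RLJ] = 1/12, 2·[ZVJ] = -1
[RLJ]:[ZVJ] = 1/12:-1 = -1/12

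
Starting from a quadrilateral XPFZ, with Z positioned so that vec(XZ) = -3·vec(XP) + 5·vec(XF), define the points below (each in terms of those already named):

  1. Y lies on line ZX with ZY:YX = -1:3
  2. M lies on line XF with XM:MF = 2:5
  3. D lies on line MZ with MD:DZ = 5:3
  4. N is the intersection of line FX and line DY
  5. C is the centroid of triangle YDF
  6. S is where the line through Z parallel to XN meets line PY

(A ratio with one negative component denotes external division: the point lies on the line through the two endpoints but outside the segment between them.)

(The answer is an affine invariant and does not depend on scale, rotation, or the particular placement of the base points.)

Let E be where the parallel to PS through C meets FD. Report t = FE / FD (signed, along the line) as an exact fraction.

t = -1/25

Work in coordinates with X = (0, 0), P = (1, 0), F = (0, 1), Z = (-3, 5).
1. Y lies on line ZX with ZY:YX = -1:3 ⇒ Y = (-9/2, 15/2)
2. M lies on line XF with XM:MF = 2:5 ⇒ M = (0, 2/7)
3. D lies on line MZ with MD:DZ = 5:3 ⇒ D = (-15/8, 181/56)
4. N is the intersection of line FX and line DY ⇒ N = (0, 9/49)
5. C is the centroid of triangle YDF ⇒ C = (-17/8, 219/56)
6. S is where the line through Z parallel to XN meets line PY ⇒ S = (-3, 60/11)
through C parallel to PS: direction (-4, 60/11); meets FD at E = (3/40, 51/56)
E = F + t·(D−F) with t = -1/25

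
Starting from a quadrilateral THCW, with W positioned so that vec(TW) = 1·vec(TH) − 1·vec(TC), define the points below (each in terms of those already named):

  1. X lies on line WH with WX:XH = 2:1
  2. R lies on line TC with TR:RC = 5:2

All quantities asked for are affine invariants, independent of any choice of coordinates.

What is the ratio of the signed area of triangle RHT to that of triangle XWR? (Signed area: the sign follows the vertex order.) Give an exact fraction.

Work in coordinates with T = (0, 0), H = (1, 0), C = (0, 1), W = (1, -1).
1. X lies on line WH with WX:XH = 2:1 ⇒ X = (1, -1/3)
2. R lies on line TC with TR:RC = 5:2 ⇒ R = (0, 5/7)
2·[RHT] = -5/7, 2·[XWR] = -2/3
[RHT]:[XWR] = -5/7:-2/3 = 15/14

[RHT]:[XWR] = 15/14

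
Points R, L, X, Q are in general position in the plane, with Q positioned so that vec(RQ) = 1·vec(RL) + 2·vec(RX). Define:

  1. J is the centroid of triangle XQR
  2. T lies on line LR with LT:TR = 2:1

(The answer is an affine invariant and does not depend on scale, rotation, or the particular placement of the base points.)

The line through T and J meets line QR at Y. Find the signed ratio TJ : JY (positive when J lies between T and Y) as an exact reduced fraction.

TJ:JY = -3

Set R = (0, 0), L = (1, 0), X = (0, 1), Q = (1, 2); any affine frame gives the same invariant.
1. J is the centroid of triangle XQR ⇒ J = (1/3, 1)
2. T lies on line LR with LT:TR = 2:1 ⇒ T = (1/3, 0)
line TJ meets QR at Y = (1/3, 2/3)
J = T + t·(Y−T) with t = 3/2, so TJ:JY = 3/2:-1/2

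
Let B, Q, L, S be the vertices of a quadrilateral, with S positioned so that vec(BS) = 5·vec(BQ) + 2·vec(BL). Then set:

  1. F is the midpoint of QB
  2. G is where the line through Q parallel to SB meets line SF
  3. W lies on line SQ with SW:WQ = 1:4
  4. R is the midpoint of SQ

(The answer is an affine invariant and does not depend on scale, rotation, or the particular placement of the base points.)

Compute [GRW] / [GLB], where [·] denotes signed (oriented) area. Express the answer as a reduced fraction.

Work in coordinates with B = (0, 0), Q = (1, 0), L = (0, 1), S = (5, 2).
1. F is the midpoint of QB ⇒ F = (1/2, 0)
2. G is where the line through Q parallel to SB meets line SF ⇒ G = (-4, -2)
3. W lies on line SQ with SW:WQ = 1:4 ⇒ W = (21/5, 8/5)
4. R is the midpoint of SQ ⇒ R = (3, 1)
2·[GRW] = 3/5, 2·[GLB] = -4
[GRW]:[GLB] = 3/5:-4 = -3/20

[GRW]:[GLB] = -3/20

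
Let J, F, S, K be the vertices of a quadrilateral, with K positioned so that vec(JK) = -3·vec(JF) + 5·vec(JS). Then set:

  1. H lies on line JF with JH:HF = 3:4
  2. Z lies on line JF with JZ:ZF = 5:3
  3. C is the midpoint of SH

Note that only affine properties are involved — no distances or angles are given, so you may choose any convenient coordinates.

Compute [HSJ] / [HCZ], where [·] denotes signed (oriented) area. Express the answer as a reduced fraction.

[HSJ]:[HCZ] = -48/11

Choose coordinates J = (0, 0), F = (1, 0), S = (0, 1), K = (-3, 5).
1. H lies on line JF with JH:HF = 3:4 ⇒ H = (3/7, 0)
2. Z lies on line JF with JZ:ZF = 5:3 ⇒ Z = (5/8, 0)
3. C is the midpoint of SH ⇒ C = (3/14, 1/2)
2·[HSJ] = 3/7, 2·[HCZ] = -11/112
[HSJ]:[HCZ] = 3/7:-11/112 = -48/11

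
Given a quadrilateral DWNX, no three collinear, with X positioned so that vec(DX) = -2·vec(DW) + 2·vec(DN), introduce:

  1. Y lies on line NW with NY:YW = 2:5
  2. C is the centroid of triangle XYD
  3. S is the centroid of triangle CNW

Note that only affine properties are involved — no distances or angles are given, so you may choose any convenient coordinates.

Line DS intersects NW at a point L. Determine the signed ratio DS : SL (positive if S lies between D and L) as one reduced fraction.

DS:SL = 7/2

Choose coordinates D = (0, 0), W = (1, 0), N = (0, 1), X = (-2, 2).
1. Y lies on line NW with NY:YW = 2:5 ⇒ Y = (2/7, 5/7)
2. C is the centroid of triangle XYD ⇒ C = (-4/7, 19/21)
3. S is the centroid of triangle CNW ⇒ S = (1/7, 40/63)
line DS meets NW at L = (9/49, 40/49)
S = D + t·(L−D) with t = 7/9, so DS:SL = 7/9:2/9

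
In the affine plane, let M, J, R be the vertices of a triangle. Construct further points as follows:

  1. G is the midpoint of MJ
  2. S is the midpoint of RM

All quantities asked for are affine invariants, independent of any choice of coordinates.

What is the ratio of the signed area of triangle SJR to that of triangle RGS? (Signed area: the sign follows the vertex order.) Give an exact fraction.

[SJR]:[RGS] = -2

Choose coordinates M = (0, 0), J = (1, 0), R = (0, 1).
1. G is the midpoint of MJ ⇒ G = (1/2, 0)
2. S is the midpoint of RM ⇒ S = (0, 1/2)
2·[SJR] = 1/2, 2·[RGS] = -1/4
[SJR]:[RGS] = 1/2:-1/4 = -2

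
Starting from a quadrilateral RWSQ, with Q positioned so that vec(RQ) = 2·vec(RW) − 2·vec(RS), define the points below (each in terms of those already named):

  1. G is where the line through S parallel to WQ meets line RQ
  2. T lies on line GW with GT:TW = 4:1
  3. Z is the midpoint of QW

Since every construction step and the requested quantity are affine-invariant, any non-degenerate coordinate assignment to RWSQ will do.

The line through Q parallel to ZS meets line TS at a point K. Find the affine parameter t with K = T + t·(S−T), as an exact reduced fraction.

t = 7/2

Set R = (0, 0), W = (1, 0), S = (0, 1), Q = (2, -2); any affine frame gives the same invariant.
1. G is where the line through S parallel to WQ meets line RQ ⇒ G = (1, -1)
2. T lies on line GW with GT:TW = 4:1 ⇒ T = (1, -1/5)
3. Z is the midpoint of QW ⇒ Z = (3/2, -1)
through Q parallel to ZS: direction (-3/2, 2); meets TS at K = (-5/2, 4)
K = T + t·(S−T) with t = 7/2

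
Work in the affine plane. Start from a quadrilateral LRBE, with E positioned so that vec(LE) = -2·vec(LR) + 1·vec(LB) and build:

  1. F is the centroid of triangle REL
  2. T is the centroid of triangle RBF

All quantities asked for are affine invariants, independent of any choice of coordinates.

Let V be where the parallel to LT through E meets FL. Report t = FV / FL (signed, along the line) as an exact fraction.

t = -4

Choose coordinates L = (0, 0), R = (1, 0), B = (0, 1), E = (-2, 1).
1. F is the centroid of triangle REL ⇒ F = (-1/3, 1/3)
2. T is the centroid of triangle RBF ⇒ T = (2/9, 4/9)
through E parallel to LT: direction (2/9, 4/9); meets FL at V = (-5/3, 5/3)
V = F + t·(L−F) with t = -4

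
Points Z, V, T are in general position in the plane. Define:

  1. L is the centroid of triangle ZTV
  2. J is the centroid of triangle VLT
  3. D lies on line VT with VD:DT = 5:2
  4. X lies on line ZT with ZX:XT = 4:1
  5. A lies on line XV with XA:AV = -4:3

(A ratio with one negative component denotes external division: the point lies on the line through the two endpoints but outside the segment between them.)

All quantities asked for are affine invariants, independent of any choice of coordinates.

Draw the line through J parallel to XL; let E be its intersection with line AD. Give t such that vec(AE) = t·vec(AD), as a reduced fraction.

t = 224/219

Work in coordinates with Z = (0, 0), V = (1, 0), T = (0, 1).
1. L is the centroid of triangle ZTV ⇒ L = (1/3, 1/3)
2. J is the centroid of triangle VLT ⇒ J = (4/9, 4/9)
3. D lies on line VT with VD:DT = 5:2 ⇒ D = (2/7, 5/7)
4. X lies on line ZT with ZX:XT = 4:1 ⇒ X = (0, 4/5)
5. A lies on line XV with XA:AV = -4:3 ⇒ A = (4, -12/5)
through J parallel to XL: direction (1/3, -7/15); meets AD at E = (44/219, 172/219)
E = A + t·(D−A) with t = 224/219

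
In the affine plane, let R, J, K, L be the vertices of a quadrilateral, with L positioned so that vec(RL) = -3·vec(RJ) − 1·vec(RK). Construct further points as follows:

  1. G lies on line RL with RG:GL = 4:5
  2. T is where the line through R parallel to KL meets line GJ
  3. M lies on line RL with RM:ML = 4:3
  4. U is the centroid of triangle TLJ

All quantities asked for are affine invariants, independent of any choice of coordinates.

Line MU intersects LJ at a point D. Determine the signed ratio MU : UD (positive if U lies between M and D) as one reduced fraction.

Set R = (0, 0), J = (1, 0), K = (0, 1), L = (-3, -1); any affine frame gives the same invariant.
1. G lies on line RL with RG:GL = 4:5 ⇒ G = (-4/3, -4/9)
2. T is where the line through R parallel to KL meets line GJ ⇒ T = (-2/5, -4/15)
3. M lies on line RL with RM:ML = 4:3 ⇒ M = (-12/7, -4/7)
4. U is the centroid of triangle TLJ ⇒ U = (-4/5, -19/45)
line MU meets LJ at D = (-12/25, -37/100)
U = M + t·(D−M) with t = 20/27, so MU:UD = 20/27:7/27

MU:UD = 20/7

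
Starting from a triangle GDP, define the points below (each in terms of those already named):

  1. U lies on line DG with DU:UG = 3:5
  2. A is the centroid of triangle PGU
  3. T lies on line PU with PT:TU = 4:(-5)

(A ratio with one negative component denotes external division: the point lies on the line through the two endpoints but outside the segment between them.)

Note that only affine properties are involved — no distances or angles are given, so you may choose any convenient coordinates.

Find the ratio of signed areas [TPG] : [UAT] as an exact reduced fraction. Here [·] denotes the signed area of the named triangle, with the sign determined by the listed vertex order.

Work in coordinates with G = (0, 0), D = (1, 0), P = (0, 1).
1. U lies on line DG with DU:UG = 3:5 ⇒ U = (5/8, 0)
2. A is the centroid of triangle PGU ⇒ A = (5/24, 1/3)
3. T lies on line PU with PT:TU = 4:(-5) ⇒ T = (-5/2, 5)
2·[TPG] = -5/2, 2·[UAT] = -25/24
[TPG]:[UAT] = -5/2:-25/24 = 12/5

[TPG]:[UAT] = 12/5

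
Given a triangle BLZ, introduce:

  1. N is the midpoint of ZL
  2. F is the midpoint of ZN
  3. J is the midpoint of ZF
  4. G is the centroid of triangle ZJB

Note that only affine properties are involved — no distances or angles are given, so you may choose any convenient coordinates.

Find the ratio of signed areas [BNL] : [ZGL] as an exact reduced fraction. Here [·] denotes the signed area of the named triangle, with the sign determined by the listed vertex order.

[BNL]:[ZGL] = -3/2

Assign B = (0, 0), L = (1, 0), Z = (0, 1) — the answer is frame-independent, so this choice is without loss of generality.
1. N is the midpoint of ZL ⇒ N = (1/2, 1/2)
2. F is the midpoint of ZN ⇒ F = (1/4, 3/4)
3. J is the midpoint of ZF ⇒ J = (1/8, 7/8)
4. G is the centroid of triangle ZJB ⇒ G = (1/24, 5/8)
2·[BNL] = -1/2, 2·[ZGL] = 1/3
[BNL]:[ZGL] = -1/2:1/3 = -3/2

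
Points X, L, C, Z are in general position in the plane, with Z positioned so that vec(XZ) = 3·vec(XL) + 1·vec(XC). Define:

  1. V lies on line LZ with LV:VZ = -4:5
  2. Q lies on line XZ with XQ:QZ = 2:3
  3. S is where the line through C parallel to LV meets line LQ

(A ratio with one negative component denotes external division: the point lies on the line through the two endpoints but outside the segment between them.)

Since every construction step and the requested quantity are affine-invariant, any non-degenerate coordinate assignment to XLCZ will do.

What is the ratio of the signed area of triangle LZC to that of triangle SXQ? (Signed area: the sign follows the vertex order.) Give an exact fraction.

Work in coordinates with X = (0, 0), L = (1, 0), C = (0, 1), Z = (3, 1).
1. V lies on line LZ with LV:VZ = -4:5 ⇒ V = (-7, -4)
2. Q lies on line XZ with XQ:QZ = 2:3 ⇒ Q = (6/5, 2/5)
3. S is where the line through C parallel to LV meets line LQ ⇒ S = (2, 2)
2·[LZC] = 3, 2·[SXQ] = 8/5
[LZC]:[SXQ] = 3:8/5 = 15/8

[LZC]:[SXQ] = 15/8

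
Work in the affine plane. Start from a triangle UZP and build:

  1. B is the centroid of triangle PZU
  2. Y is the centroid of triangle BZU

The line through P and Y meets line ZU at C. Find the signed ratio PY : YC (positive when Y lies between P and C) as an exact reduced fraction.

PY:YC = 8

Set U = (0, 0), Z = (1, 0), P = (0, 1); any affine frame gives the same invariant.
1. B is the centroid of triangle PZU ⇒ B = (1/3, 1/3)
2. Y is the centroid of triangle BZU ⇒ Y = (4/9, 1/9)
line PY meets ZU at C = (1/2, 0)
Y = P + t·(C−P) with t = 8/9, so PY:YC = 8/9:1/9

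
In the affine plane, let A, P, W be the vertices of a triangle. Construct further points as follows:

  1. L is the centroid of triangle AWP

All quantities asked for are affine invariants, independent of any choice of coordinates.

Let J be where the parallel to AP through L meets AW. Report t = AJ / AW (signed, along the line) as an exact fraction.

t = 1/3

Assign A = (0, 0), P = (1, 0), W = (0, 1) — the answer is frame-independent, so this choice is without loss of generality.
1. L is the centroid of triangle AWP ⇒ L = (1/3, 1/3)
through L parallel to AP: direction (1, 0); meets AW at J = (0, 1/3)
J = A + t·(W−A) with t = 1/3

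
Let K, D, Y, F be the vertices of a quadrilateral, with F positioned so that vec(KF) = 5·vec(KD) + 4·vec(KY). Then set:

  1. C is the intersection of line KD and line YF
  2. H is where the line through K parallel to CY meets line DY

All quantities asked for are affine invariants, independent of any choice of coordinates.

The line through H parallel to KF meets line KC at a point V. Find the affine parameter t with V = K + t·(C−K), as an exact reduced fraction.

Work in coordinates with K = (0, 0), D = (1, 0), Y = (0, 1), F = (5, 4).
1. C is the intersection of line KD and line YF ⇒ C = (-5/3, 0)
2. H is where the line through K parallel to CY meets line DY ⇒ H = (5/8, 3/8)
through H parallel to KF: direction (5, 4); meets KC at V = (5/32, 0)
V = K + t·(C−K) with t = -3/32

t = -3/32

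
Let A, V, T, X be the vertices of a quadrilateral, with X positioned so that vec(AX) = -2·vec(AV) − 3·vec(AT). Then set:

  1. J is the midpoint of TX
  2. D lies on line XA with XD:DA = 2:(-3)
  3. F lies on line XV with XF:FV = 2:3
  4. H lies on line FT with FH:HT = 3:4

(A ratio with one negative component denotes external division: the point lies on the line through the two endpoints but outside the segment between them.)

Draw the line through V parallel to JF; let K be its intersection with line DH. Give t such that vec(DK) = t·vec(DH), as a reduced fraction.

t = 259/214

Set A = (0, 0), V = (1, 0), T = (0, 1), X = (-2, -3); any affine frame gives the same invariant.
1. J is the midpoint of TX ⇒ J = (-1, -1)
2. D lies on line XA with XD:DA = 2:(-3) ⇒ D = (-6, -9)
3. F lies on line XV with XF:FV = 2:3 ⇒ F = (-4/5, -9/5)
4. H lies on line FT with FH:HT = 3:4 ⇒ H = (-16/35, -3/5)
through V parallel to JF: direction (1/5, -4/5); meets DH at K = (379/535, 624/535)
K = D + t·(H−D) with t = 259/214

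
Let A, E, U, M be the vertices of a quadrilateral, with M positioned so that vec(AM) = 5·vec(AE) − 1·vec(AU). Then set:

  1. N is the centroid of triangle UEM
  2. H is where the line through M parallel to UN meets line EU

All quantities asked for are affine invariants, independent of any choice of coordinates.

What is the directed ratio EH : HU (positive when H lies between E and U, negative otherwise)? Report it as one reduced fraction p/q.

EH:HU = -2

Choose coordinates A = (0, 0), E = (1, 0), U = (0, 1), M = (5, -1).
1. N is the centroid of triangle UEM ⇒ N = (2, 0)
2. H is where the line through M parallel to UN meets line EU ⇒ H = (-1, 2)
H = E + t·(U−E) with t = 2, so EH:HU = t:(1−t) = 2:-1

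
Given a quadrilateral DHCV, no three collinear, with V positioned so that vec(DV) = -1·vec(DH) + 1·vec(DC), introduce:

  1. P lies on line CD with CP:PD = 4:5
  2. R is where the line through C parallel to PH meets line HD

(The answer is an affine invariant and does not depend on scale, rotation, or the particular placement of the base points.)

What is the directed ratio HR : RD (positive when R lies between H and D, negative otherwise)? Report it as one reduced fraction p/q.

Assign D = (0, 0), H = (1, 0), C = (0, 1), V = (-1, 1) — the answer is frame-independent, so this choice is without loss of generality.
1. P lies on line CD with CP:PD = 4:5 ⇒ P = (0, 5/9)
2. R is where the line through C parallel to PH meets line HD ⇒ R = (9/5, 0)
R = H + t·(D−H) with t = -4/5, so HR:RD = t:(1−t) = -4/5:9/5

HR:RD = -4/9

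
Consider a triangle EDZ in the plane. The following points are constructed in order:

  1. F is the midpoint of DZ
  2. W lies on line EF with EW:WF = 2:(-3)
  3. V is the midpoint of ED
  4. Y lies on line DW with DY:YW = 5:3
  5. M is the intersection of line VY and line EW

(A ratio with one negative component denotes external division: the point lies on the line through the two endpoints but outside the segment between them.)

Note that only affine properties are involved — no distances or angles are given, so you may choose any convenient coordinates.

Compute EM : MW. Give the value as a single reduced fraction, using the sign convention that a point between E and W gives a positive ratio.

Assign E = (0, 0), D = (1, 0), Z = (0, 1) — the answer is frame-independent, so this choice is without loss of generality.
1. F is the midpoint of DZ ⇒ F = (1/2, 1/2)
2. W lies on line EF with EW:WF = 2:(-3) ⇒ W = (-1, -1)
3. V is the midpoint of ED ⇒ V = (1/2, 0)
4. Y lies on line DW with DY:YW = 5:3 ⇒ Y = (-1/4, -5/8)
5. M is the intersection of line VY and line EW ⇒ M = (-5/2, -5/2)
M = E + t·(W−E) with t = 5/2, so EM:MW = t:(1−t) = 5/2:-3/2

EM:MW = -5/3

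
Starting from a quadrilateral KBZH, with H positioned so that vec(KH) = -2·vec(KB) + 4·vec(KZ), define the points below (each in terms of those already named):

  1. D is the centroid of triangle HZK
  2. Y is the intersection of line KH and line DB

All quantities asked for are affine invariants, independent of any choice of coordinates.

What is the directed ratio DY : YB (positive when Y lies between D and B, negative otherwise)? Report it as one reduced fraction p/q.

Work in coordinates with K = (0, 0), B = (1, 0), Z = (0, 1), H = (-2, 4).
1. D is the centroid of triangle HZK ⇒ D = (-2/3, 5/3)
2. Y is the intersection of line KH and line DB ⇒ Y = (-1, 2)
Y = D + t·(B−D) with t = -1/5, so DY:YB = t:(1−t) = -1/5:6/5

DY:YB = -1/6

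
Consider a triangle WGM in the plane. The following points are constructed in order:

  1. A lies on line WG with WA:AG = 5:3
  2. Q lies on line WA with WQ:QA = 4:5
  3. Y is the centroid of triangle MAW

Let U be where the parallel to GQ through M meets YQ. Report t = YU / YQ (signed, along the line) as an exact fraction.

t = -2

Set W = (0, 0), G = (1, 0), M = (0, 1); any affine frame gives the same invariant.
1. A lies on line WG with WA:AG = 5:3 ⇒ A = (5/8, 0)
2. Q lies on line WA with WQ:QA = 4:5 ⇒ Q = (5/18, 0)
3. Y is the centroid of triangle MAW ⇒ Y = (5/24, 1/3)
through M parallel to GQ: direction (-13/18, 0); meets YQ at U = (5/72, 1)
U = Y + t·(Q−Y) with t = -2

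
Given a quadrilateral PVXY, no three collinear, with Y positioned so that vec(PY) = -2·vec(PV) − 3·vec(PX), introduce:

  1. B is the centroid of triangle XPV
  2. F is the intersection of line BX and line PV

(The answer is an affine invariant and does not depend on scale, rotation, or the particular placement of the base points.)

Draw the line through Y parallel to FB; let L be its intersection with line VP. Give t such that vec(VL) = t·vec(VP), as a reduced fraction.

t = 9/2

Choose coordinates P = (0, 0), V = (1, 0), X = (0, 1), Y = (-2, -3).
1. B is the centroid of triangle XPV ⇒ B = (1/3, 1/3)
2. F is the intersection of line BX and line PV ⇒ F = (1/2, 0)
through Y parallel to FB: direction (-1/6, 1/3); meets VP at L = (-7/2, 0)
L = V + t·(P−V) with t = 9/2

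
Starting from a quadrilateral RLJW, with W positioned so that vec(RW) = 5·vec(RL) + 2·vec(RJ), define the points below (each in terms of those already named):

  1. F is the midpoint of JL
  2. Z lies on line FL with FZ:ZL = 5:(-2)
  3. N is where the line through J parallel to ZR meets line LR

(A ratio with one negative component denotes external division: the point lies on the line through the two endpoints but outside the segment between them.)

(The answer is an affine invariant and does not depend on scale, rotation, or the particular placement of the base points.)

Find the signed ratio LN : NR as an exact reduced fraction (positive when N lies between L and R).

LN:NR = -3/4

Work in coordinates with R = (0, 0), L = (1, 0), J = (0, 1), W = (5, 2).
1. F is the midpoint of JL ⇒ F = (1/2, 1/2)
2. Z lies on line FL with FZ:ZL = 5:(-2) ⇒ Z = (4/3, -1/3)
3. N is where the line through J parallel to ZR meets line LR ⇒ N = (4, 0)
N = L + t·(R−L) with t = -3, so LN:NR = t:(1−t) = -3:4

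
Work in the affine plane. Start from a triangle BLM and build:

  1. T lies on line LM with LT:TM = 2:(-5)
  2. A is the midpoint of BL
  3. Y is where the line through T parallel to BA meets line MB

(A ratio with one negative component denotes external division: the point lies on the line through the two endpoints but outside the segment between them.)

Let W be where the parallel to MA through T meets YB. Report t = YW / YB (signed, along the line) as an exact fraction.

t = 5

Assign B = (0, 0), L = (1, 0), M = (0, 1) — the answer is frame-independent, so this choice is without loss of generality.
1. T lies on line LM with LT:TM = 2:(-5) ⇒ T = (5/3, -2/3)
2. A is the midpoint of BL ⇒ A = (1/2, 0)
3. Y is where the line through T parallel to BA meets line MB ⇒ Y = (0, -2/3)
through T parallel to MA: direction (1/2, -1); meets YB at W = (0, 8/3)
W = Y + t·(B−Y) with t = 5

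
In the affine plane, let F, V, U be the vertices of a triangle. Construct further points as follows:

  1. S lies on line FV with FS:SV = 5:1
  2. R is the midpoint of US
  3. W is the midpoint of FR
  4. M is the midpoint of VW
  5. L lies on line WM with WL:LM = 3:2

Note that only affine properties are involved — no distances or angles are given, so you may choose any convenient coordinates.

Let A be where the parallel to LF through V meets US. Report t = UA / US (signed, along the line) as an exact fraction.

Set F = (0, 0), V = (1, 0), U = (0, 1); any affine frame gives the same invariant.
1. S lies on line FV with FS:SV = 5:1 ⇒ S = (5/6, 0)
2. R is the midpoint of US ⇒ R = (5/12, 1/2)
3. W is the midpoint of FR ⇒ W = (5/24, 1/4)
4. M is the midpoint of VW ⇒ M = (29/48, 1/8)
5. L lies on line WM with WL:LM = 3:2 ⇒ L = (107/240, 7/40)
through V parallel to LF: direction (-107/240, -7/40); meets US at A = (745/852, -7/142)
A = U + t·(S−U) with t = 149/142

t = 149/142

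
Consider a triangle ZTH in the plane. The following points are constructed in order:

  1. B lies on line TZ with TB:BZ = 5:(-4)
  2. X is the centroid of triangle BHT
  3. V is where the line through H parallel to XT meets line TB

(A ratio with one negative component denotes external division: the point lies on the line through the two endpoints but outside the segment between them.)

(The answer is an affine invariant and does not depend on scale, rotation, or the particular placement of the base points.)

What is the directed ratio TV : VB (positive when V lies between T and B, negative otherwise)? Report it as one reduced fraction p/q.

TV:VB = -1/2

Choose coordinates Z = (0, 0), T = (1, 0), H = (0, 1).
1. B lies on line TZ with TB:BZ = 5:(-4) ⇒ B = (-4, 0)
2. X is the centroid of triangle BHT ⇒ X = (-1, 1/3)
3. V is where the line through H parallel to XT meets line TB ⇒ V = (6, 0)
V = T + t·(B−T) with t = -1, so TV:VB = t:(1−t) = -1:2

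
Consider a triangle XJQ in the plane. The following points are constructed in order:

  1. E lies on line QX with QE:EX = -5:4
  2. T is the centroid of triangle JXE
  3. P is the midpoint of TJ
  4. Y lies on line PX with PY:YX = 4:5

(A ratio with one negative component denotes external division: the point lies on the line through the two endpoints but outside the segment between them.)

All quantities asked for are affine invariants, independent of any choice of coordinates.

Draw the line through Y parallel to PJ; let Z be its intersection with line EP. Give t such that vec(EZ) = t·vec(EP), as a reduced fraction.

t = 13/9

Set X = (0, 0), J = (1, 0), Q = (0, 1); any affine frame gives the same invariant.
1. E lies on line QX with QE:EX = -5:4 ⇒ E = (0, -4)
2. T is the centroid of triangle JXE ⇒ T = (1/3, -4/3)
3. P is the midpoint of TJ ⇒ P = (2/3, -2/3)
4. Y lies on line PX with PY:YX = 4:5 ⇒ Y = (10/27, -10/27)
through Y parallel to PJ: direction (1/3, 2/3); meets EP at Z = (26/27, 22/27)
Z = E + t·(P−E) with t = 13/9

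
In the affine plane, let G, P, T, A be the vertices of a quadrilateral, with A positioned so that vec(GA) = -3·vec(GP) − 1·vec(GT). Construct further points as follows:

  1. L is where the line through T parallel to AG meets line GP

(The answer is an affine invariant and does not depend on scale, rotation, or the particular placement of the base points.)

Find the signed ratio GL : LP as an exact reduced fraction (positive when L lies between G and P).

GL:LP = -3/4

Set G = (0, 0), P = (1, 0), T = (0, 1), A = (-3, -1); any affine frame gives the same invariant.
1. L is where the line through T parallel to AG meets line GP ⇒ L = (-3, 0)
L = G + t·(P−G) with t = -3, so GL:LP = t:(1−t) = -3:4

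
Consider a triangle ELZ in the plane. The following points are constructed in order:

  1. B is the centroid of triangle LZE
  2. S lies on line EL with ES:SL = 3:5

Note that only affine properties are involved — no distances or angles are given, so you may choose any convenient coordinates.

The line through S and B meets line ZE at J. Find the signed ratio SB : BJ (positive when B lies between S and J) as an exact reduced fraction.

Set E = (0, 0), L = (1, 0), Z = (0, 1); any affine frame gives the same invariant.
1. B is the centroid of triangle LZE ⇒ B = (1/3, 1/3)
2. S lies on line EL with ES:SL = 3:5 ⇒ S = (3/8, 0)
line SB meets ZE at J = (0, 3)
B = S + t·(J−S) with t = 1/9, so SB:BJ = 1/9:8/9

SB:BJ = 1/8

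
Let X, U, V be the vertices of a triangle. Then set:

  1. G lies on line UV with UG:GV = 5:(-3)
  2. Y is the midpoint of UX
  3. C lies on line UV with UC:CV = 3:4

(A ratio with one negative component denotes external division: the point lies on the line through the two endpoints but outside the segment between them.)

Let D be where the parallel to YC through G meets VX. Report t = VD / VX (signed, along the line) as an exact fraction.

t = -21/2

Work in coordinates with X = (0, 0), U = (1, 0), V = (0, 1).
1. G lies on line UV with UG:GV = 5:(-3) ⇒ G = (-3/2, 5/2)
2. Y is the midpoint of UX ⇒ Y = (1/2, 0)
3. C lies on line UV with UC:CV = 3:4 ⇒ C = (4/7, 3/7)
through G parallel to YC: direction (1/14, 3/7); meets VX at D = (0, 23/2)
D = V + t·(X−V) with t = -21/2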